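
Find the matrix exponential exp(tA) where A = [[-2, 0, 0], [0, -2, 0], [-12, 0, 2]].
e^{tA} = [[e^{-2*t}, 0, 0], [0, e^{-2*t}, 0], [-6*sinh(2*t), 0, e^{2*t}]]

A has Jordan form J = [[-2, 0, 0], [0, -2, 0], [0, 0, 2]] with A = PJP^{-1}, so e^{tA} = P e^{tJ} P^{-1}.

For a Jordan block J_k(λ), e^{tJ_k(λ)} = e^{λt} · (I + tN + t^2 N^2/2! + ... + t^{k-1} N^{k-1}/(k-1)!) where N is the nilpotent superdiagonal part.

Assembling the blocks and conjugating back gives the entries of e^{tA} as shown above.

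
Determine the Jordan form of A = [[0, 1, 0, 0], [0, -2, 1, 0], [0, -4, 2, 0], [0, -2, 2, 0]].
The characteristic polynomial is det(xI - A) = x^4, so the eigenvalues are 0 (algebraic multiplicity 4).

For λ = 0: rank(A) = 2, rank(A^2) = 1, rank(A^3) = 0. The eigenspace has dimension 4 - 2 = 2, so there are 2 Jordan blocks; the rank sequence gives block sizes [3, 1].

Assembling the blocks gives the Jordan form J above.

J = [[0, 1, 0, 0], [0, 0, 1, 0], [0, 0, 0, 0], [0, 0, 0, 0]]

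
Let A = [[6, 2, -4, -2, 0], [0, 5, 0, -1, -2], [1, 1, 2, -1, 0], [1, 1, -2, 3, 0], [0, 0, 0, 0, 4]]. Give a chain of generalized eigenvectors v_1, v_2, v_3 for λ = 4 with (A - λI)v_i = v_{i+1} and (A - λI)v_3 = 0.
We seek v_1 ∈ ker((A - 4I)^3) \ ker((A - 4I)^2), then set v_{i+1} = (A - 4I) v_i.

One such chain is v_1 = [[1, 1, 1, 0, 0]]^T, v_2 = [[0, 1, 0, 0, 0]]^T, v_3 = [[2, 1, 1, 1, 0]]^T. Check: (A - 4I) v_3 = [[0, 0, 0, 0, 0]]^T = 0.

v_1 = [[1, 1, 1, 0, 0]]^T, v_2 = [[0, 1, 0, 0, 0]]^T, v_3 = [[2, 1, 1, 1, 0]]^T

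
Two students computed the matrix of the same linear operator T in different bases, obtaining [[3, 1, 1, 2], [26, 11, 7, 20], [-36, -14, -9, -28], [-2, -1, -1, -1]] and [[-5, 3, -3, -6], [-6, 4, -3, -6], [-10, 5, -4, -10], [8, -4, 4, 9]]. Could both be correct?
Both have characteristic polynomial (x - 1)^4, but the minimal polynomial of A is (x - 1)^3 while the minimal polynomial of B is (x - 1)^2. The minimal polynomial is a similarity invariant, so A and B are not similar.

No.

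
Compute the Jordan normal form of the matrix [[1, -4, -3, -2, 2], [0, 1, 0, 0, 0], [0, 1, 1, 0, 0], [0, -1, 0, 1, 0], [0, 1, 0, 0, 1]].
J = [[1, 1, 0, 0, 0], [0, 1, 1, 0, 0], [0, 0, 1, 0, 0], [0, 0, 0, 1, 0], [0, 0, 0, 0, 1]]

The characteristic polynomial is det(xI - A) = (x - 1)^5, so the eigenvalues are 1 (algebraic multiplicity 5).

For λ = 1: rank(A - I) = 2, rank((A - I)^2) = 1, rank((A - I)^3) = 0. The eigenspace has dimension 5 - 2 = 3, so there are 3 Jordan blocks; the rank sequence gives block sizes [3, 1, 1].

Assembling the blocks gives the Jordan form J above.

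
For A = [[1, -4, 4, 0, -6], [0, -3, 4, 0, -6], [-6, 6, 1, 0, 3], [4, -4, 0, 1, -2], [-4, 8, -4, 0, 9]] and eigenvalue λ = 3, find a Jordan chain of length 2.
v_1 = [[-1, -1, 0, 0, 1]]^T, v_2 = [[0, 0, 3, -2, 2]]^T

We seek v_1 ∈ ker((A - 3I)^2) \ ker(A - 3I), then set v_{i+1} = (A - 3I) v_i.

One such chain is v_1 = [[-1, -1, 0, 0, 1]]^T, v_2 = [[0, 0, 3, -2, 2]]^T. Check: (A - 3I) v_2 = [[0, 0, 0, 0, 0]]^T = 0.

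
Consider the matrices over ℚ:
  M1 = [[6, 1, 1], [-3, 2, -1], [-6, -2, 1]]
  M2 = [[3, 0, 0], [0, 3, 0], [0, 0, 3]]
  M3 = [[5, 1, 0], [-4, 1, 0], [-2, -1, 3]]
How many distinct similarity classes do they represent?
2 classes: {M1, M3}, {M2}

Characteristic polynomials: χ_{M1} = (x - 3)^3, χ_{M2} = (x - 3)^3, χ_{M3} = (x - 3)^3.

{M1, M3}: invariant factors x - 3, (x - 3)^2.

{M2}: invariant factors x - 3, x - 3, x - 3.

Matrices are similar if and only if their invariant-factor lists agree; the partition into similarity classes is {M1, M3}, {M2}.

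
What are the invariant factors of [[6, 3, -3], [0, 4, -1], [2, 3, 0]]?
(x - 4)(x - 3)^2

The Jordan structure of A has elementary divisors (x - 3)^2, (x - 4). Arranging the block sizes at each eigenvalue in decreasing order and taking row products gives the invariant factors.

Invariant factors (smallest first, each dividing the next): (x - 4)(x - 3)^2.

Check: the last factor (x - 4)(x - 3)^2 is the minimal polynomial, and the product (x - 4)(x - 3)^2 is the characteristic polynomial.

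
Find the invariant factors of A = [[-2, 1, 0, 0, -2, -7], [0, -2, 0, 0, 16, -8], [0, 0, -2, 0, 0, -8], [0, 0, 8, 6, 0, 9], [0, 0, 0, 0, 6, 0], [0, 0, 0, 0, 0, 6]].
The Jordan structure of A has elementary divisors (x + 2)^2, (x + 2), (x - 6)^2, (x - 6). Arranging the block sizes at each eigenvalue in decreasing order and taking row products gives the invariant factors.

Invariant factors (smallest first, each dividing the next): (x - 6)(x + 2), (x - 6)^2(x + 2)^2.

Check: the last factor (x - 6)^2(x + 2)^2 is the minimal polynomial, and the product (x - 6)^3(x + 2)^3 is the characteristic polynomial.

(x - 6)(x + 2), (x - 6)^2(x + 2)^2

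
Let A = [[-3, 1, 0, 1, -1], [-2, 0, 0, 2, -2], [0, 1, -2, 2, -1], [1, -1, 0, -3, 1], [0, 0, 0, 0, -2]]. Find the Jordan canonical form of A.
The characteristic polynomial is det(xI - A) = (x + 2)^5, so the eigenvalues are -2 (algebraic multiplicity 5).

For λ = -2: rank(A + 2I) = 2, rank((A + 2I)^2) = 0. The eigenspace has dimension 5 - 2 = 3, so there are 3 Jordan blocks; the rank sequence gives block sizes [2, 2, 1].

Assembling the blocks gives the Jordan form J above.

J = [[-2, 1, 0, 0, 0], [0, -2, 0, 0, 0], [0, 0, -2, 1, 0], [0, 0, 0, -2, 0], [0, 0, 0, 0, -2]]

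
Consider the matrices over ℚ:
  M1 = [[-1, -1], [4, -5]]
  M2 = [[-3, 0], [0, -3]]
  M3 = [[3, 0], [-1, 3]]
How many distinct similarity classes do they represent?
Characteristic polynomials: χ_{M1} = (x + 3)^2, χ_{M2} = (x + 3)^2, χ_{M3} = (x - 3)^2.

{M1}: invariant factors (x + 3)^2.

{M2}: invariant factors x + 3, x + 3.

{M3}: invariant factors (x - 3)^2.

Matrices are similar if and only if their invariant-factor lists agree; the partition into similarity classes is {M1}, {M2}, {M3}.

3 classes: {M1}, {M2}, {M3}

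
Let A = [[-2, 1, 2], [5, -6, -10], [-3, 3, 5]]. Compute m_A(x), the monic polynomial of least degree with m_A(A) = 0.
The characteristic polynomial factors as (x + 1)^3. The minimal polynomial is ∏(x - λ)^{k_λ} where k_λ is the size of the largest Jordan block at λ.

For λ = -1: rank(A + I) = 1, and the largest Jordan block has size 2 (the smallest k with rank((A + I)^k) = rank((A + I)^(k+1))).

So m_A(x) = (x + 1)^2.

m_A(x) = (x + 1)^2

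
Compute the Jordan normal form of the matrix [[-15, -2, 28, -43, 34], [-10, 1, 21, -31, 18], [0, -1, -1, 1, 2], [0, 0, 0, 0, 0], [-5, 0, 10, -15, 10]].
The characteristic polynomial is det(xI - A) = x^4(x + 5), so the eigenvalues are -5 (algebraic multiplicity 1), 0 (algebraic multiplicity 4).

For λ = -5: algebraic multiplicity 1 gives one 1×1 block.

For λ = 0: rank(A) = 2, rank(A^2) = 1. The eigenspace has dimension 5 - 2 = 3, so there are 3 Jordan blocks; the rank sequence gives block sizes [2, 1, 1].

Assembling the blocks gives the Jordan form J above.

J = [[-5, 0, 0, 0, 0], [0, 0, 1, 0, 0], [0, 0, 0, 0, 0], [0, 0, 0, 0, 0], [0, 0, 0, 0, 0]]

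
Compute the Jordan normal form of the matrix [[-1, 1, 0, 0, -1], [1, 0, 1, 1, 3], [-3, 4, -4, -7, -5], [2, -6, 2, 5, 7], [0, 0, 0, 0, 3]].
The characteristic polynomial is det(xI - A) = (x - 3)^2(x + 1)^3, so the eigenvalues are -1 (algebraic multiplicity 3), 3 (algebraic multiplicity 2).

For λ = -1: rank(A + I) = 4, rank((A + I)^2) = 3, rank((A + I)^3) = 2. The eigenspace has dimension 5 - 4 = 1, so there is 1 Jordan block; the rank sequence gives block sizes [3].

For λ = 3: rank(A - 3I) = 4, rank((A - 3I)^2) = 3. The eigenspace has dimension 5 - 4 = 1, so there is 1 Jordan block; the rank sequence gives block sizes [2].

Assembling the blocks gives the Jordan form J above.

J = [[-1, 1, 0, 0, 0], [0, -1, 1, 0, 0], [0, 0, -1, 0, 0], [0, 0, 0, 3, 1], [0, 0, 0, 0, 3]]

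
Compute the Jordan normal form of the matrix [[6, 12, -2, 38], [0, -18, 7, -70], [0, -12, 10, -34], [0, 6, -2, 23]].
The characteristic polynomial is det(xI - A) = (x - 6)^3(x - 3), so the eigenvalues are 3 (algebraic multiplicity 1), 6 (algebraic multiplicity 3).

For λ = 3: algebraic multiplicity 1 gives one 1×1 block.

For λ = 6: rank(A - 6I) = 2, rank((A - 6I)^2) = 1. The eigenspace has dimension 4 - 2 = 2, so there are 2 Jordan blocks; the rank sequence gives block sizes [2, 1].

Assembling the blocks gives the Jordan form J above.

J = [[3, 0, 0, 0], [0, 6, 1, 0], [0, 0, 6, 0], [0, 0, 0, 6]]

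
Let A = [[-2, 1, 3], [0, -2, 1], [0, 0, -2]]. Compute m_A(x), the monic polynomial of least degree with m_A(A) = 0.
The characteristic polynomial factors as (x + 2)^3. The minimal polynomial is ∏(x - λ)^{k_λ} where k_λ is the size of the largest Jordan block at λ.

For λ = -2: rank(A + 2I) = 2, and the largest Jordan block has size 3 (the smallest k with rank((A + 2I)^k) = rank((A + 2I)^(k+1))).

So m_A(x) = (x + 2)^3.

m_A(x) = (x + 2)^3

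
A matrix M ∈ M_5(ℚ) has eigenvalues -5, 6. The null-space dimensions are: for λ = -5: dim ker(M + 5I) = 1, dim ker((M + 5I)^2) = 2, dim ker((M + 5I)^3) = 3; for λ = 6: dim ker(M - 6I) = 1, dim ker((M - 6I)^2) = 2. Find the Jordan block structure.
λ = -5: successive nullity increments [1, 1, 1] count blocks of size ≥ k; block sizes are [3].
λ = 6: successive nullity increments [1, 1] count blocks of size ≥ k; block sizes are [2].

Jordan blocks: (-5, 3), (6, 2)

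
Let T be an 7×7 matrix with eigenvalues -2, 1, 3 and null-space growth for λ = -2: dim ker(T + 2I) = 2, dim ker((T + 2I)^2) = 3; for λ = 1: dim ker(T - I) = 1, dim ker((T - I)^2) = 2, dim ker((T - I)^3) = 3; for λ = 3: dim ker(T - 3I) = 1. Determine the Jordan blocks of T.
Jordan blocks: (-2, 2), (-2, 1), (1, 3), (3, 1)

λ = -2: successive nullity increments [2, 1] count blocks of size ≥ k; block sizes are [2, 1].
λ = 1: successive nullity increments [1, 1, 1] count blocks of size ≥ k; block sizes are [3].
λ = 3: successive nullity increments [1] count blocks of size ≥ k; block sizes are [1].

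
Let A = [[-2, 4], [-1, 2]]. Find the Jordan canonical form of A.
The characteristic polynomial is det(xI - A) = x^2, so the eigenvalues are 0 (algebraic multiplicity 2).

For λ = 0: rank(A) = 1, rank(A^2) = 0. The eigenspace has dimension 2 - 1 = 1, so there is 1 Jordan block; the rank sequence gives block sizes [2].

Assembling the blocks gives the Jordan form J above.

J = [[0, 1], [0, 0]]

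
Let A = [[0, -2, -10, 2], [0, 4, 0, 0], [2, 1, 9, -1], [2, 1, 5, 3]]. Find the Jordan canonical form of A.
J = [[4, 1, 0, 0], [0, 4, 0, 0], [0, 0, 4, 0], [0, 0, 0, 4]]

The characteristic polynomial is det(xI - A) = (x - 4)^4, so the eigenvalues are 4 (algebraic multiplicity 4).

For λ = 4: rank(A - 4I) = 1, rank((A - 4I)^2) = 0. The eigenspace has dimension 4 - 1 = 3, so there are 3 Jordan blocks; the rank sequence gives block sizes [2, 1, 1].

Assembling the blocks gives the Jordan form J above.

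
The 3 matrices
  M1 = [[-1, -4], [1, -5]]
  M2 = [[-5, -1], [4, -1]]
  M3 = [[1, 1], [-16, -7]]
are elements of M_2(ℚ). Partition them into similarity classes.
Characteristic polynomials: χ_{M1} = (x + 3)^2, χ_{M2} = (x + 3)^2, χ_{M3} = (x + 3)^2.

{M1, M2, M3}: invariant factors (x + 3)^2.

Matrices are similar if and only if their invariant-factor lists agree; the partition into similarity classes is {M1, M2, M3}.

1 class: {M1, M2, M3}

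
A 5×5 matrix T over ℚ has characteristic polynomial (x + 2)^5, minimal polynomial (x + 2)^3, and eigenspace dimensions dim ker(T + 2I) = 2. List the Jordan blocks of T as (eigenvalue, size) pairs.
Jordan blocks: (-2, 3), (-2, 2)

λ = -2: algebraic multiplicity 5 (exponent in χ_T), largest block size 3 (exponent in m_T), 2 blocks (geometric multiplicity). These force block sizes [3, 2].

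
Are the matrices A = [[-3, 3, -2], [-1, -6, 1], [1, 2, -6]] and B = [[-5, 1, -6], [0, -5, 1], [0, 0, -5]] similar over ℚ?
Two matrices over a field are similar if and only if they have the same invariant factors.

Both A and B have characteristic polynomial (x + 5)^3 and minimal polynomial (x + 5)^3. Computing further, both have invariant factors (x + 5)^3. Hence A and B are similar.

Yes.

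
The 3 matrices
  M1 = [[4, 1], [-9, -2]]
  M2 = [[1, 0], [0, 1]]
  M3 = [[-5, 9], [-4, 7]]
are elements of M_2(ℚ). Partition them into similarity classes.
Characteristic polynomials: χ_{M1} = (x - 1)^2, χ_{M2} = (x - 1)^2, χ_{M3} = (x - 1)^2.

{M1, M3}: invariant factors (x - 1)^2.

{M2}: invariant factors x - 1, x - 1.

Matrices are similar if and only if their invariant-factor lists agree; the partition into similarity classes is {M1, M3}, {M2}.

2 classes: {M1, M3}, {M2}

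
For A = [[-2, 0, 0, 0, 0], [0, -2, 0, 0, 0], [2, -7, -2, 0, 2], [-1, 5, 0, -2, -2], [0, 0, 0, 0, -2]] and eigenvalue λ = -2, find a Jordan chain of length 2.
We seek v_1 ∈ ker((A + 2I)^2) \ ker(A + 2I), then set v_{i+1} = (A + 2I) v_i.

One such chain is v_1 = [[2, 1, -1, 0, 1]]^T, v_2 = [[0, 0, -1, 1, 0]]^T. Check: (A + 2I) v_2 = [[0, 0, 0, 0, 0]]^T = 0.

v_1 = [[2, 1, -1, 0, 1]]^T, v_2 = [[0, 0, -1, 1, 0]]^T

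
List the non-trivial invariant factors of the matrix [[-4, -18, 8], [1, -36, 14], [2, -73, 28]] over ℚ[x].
The Jordan structure of A has elementary divisors (x + 4)^3. Arranging the block sizes at each eigenvalue in decreasing order and taking row products gives the invariant factors.

Invariant factors (smallest first, each dividing the next): (x + 4)^3.

Check: the last factor (x + 4)^3 is the minimal polynomial, and the product (x + 4)^3 is the characteristic polynomial.

(x + 4)^3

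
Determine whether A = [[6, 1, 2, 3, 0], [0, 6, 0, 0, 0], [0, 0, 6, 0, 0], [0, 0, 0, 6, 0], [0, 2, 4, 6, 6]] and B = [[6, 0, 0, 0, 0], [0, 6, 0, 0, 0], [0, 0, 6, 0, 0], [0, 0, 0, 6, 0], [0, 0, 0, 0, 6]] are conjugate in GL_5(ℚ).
No.

Both have characteristic polynomial (x - 6)^5, but the minimal polynomial of A is (x - 6)^2 while the minimal polynomial of B is x - 6. The minimal polynomial is a similarity invariant, so A and B are not similar.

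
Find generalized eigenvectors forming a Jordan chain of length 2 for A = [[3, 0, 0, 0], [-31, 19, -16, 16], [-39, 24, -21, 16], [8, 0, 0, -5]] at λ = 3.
We seek v_1 ∈ ker((A - 3I)^2) \ ker(A - 3I), then set v_{i+1} = (A - 3I) v_i.

One such chain is v_1 = [[1, -1, -2, 1]]^T, v_2 = [[0, 1, 1, 0]]^T. Check: (A - 3I) v_2 = [[0, 0, 0, 0]]^T = 0.

v_1 = [[1, -1, -2, 1]]^T, v_2 = [[0, 1, 1, 0]]^T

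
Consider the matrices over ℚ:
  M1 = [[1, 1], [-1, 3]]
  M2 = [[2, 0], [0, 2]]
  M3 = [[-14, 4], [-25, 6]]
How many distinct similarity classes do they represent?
Characteristic polynomials: χ_{M1} = (x - 2)^2, χ_{M2} = (x - 2)^2, χ_{M3} = (x + 4)^2.

{M1}: invariant factors (x - 2)^2.

{M2}: invariant factors x - 2, x - 2.

{M3}: invariant factors (x + 4)^2.

Matrices are similar if and only if their invariant-factor lists agree; the partition into similarity classes is {M1}, {M2}, {M3}.

3 classes: {M1}, {M2}, {M3}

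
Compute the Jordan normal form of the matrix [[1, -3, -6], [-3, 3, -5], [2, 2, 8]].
The characteristic polynomial is det(xI - A) = (x - 4)^3, so the eigenvalues are 4 (algebraic multiplicity 3).

For λ = 4: rank(A - 4I) = 2, rank((A - 4I)^2) = 1, rank((A - 4I)^3) = 0. The eigenspace has dimension 3 - 2 = 1, so there is 1 Jordan block; the rank sequence gives block sizes [3].

Assembling the blocks gives the Jordan form J above.

J = [[4, 1, 0], [0, 4, 1], [0, 0, 4]]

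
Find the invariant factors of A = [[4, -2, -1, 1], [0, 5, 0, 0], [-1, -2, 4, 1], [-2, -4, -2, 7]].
The Jordan structure of A has elementary divisors (x - 5)^2, (x - 5), (x - 5). Arranging the block sizes at each eigenvalue in decreasing order and taking row products gives the invariant factors.

Invariant factors (smallest first, each dividing the next): x - 5, x - 5, (x - 5)^2.

Check: the last factor (x - 5)^2 is the minimal polynomial, and the product (x - 5)^4 is the characteristic polynomial.

x - 5, x - 5, (x - 5)^2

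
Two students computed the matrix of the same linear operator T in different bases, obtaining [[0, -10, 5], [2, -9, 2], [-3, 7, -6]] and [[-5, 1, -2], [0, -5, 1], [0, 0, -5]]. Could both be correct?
Yes.

Two matrices over a field are similar if and only if they have the same invariant factors.

Both A and B have characteristic polynomial (x + 5)^3 and minimal polynomial (x + 5)^3. Computing further, both have invariant factors (x + 5)^3. Hence A and B are similar.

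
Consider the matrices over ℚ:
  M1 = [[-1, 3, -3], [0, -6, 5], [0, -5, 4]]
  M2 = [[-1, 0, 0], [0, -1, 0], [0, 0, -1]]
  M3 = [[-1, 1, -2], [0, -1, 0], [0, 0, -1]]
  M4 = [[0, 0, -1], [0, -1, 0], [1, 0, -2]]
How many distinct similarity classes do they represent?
Characteristic polynomials: χ_{M1} = (x + 1)^3, χ_{M2} = (x + 1)^3, χ_{M3} = (x + 1)^3, χ_{M4} = (x + 1)^3.

{M1, M3, M4}: invariant factors x + 1, (x + 1)^2.

{M2}: invariant factors x + 1, x + 1, x + 1.

Matrices are similar if and only if their invariant-factor lists agree; the partition into similarity classes is {M1, M3, M4}, {M2}.

2 classes: {M1, M3, M4}, {M2}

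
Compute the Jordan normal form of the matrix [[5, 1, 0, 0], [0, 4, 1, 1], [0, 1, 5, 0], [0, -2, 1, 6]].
J = [[5, 1, 0, 0], [0, 5, 1, 0], [0, 0, 5, 0], [0, 0, 0, 5]]

The characteristic polynomial is det(xI - A) = (x - 5)^4, so the eigenvalues are 5 (algebraic multiplicity 4).

For λ = 5: rank(A - 5I) = 2, rank((A - 5I)^2) = 1, rank((A - 5I)^3) = 0. The eigenspace has dimension 4 - 2 = 2, so there are 2 Jordan blocks; the rank sequence gives block sizes [3, 1].

Assembling the blocks gives the Jordan form J above.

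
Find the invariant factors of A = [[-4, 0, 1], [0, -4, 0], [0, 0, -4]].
The Jordan structure of A has elementary divisors (x + 4)^2, (x + 4). Arranging the block sizes at each eigenvalue in decreasing order and taking row products gives the invariant factors.

Invariant factors (smallest first, each dividing the next): x + 4, (x + 4)^2.

Check: the last factor (x + 4)^2 is the minimal polynomial, and the product (x + 4)^3 is the characteristic polynomial.

x + 4, (x + 4)^2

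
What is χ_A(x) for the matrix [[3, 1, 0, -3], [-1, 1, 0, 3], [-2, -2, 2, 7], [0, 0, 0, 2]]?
xI - A = [[x - 3, -1, 0, 3], [1, x - 1, 0, -3], [2, 2, x - 2, -7], [0, 0, 0, x - 2]].

Expanding det(xI - A) along the first row:
det(xI - A) = + (x - 3)·det([[x - 1, 0, -3], [2, x - 2, -7], [0, 0, x - 2]]) - (-1)·det([[1, 0, -3], [2, x - 2, -7], [0, 0, x - 2]]) + (0)·det([[1, x - 1, -3], [2, 2, -7], [0, 0, x - 2]]) - (3)·det([[1, x - 1, 0], [2, 2, x - 2], [0, 0, 0]]).

Evaluating gives χ_A(x) = x^4 - 8x^3 + 24x^2 - 32x + 16 = (x - 2)^4.

χ_A(x) = (x - 2)^4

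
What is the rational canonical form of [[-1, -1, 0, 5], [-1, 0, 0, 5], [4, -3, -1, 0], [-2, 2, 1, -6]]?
The invariant factors of A (the non-unit diagonal entries of the Smith normal form of xI - A over ℚ[x]) are (x^2 + 4x - 2)^2, each dividing the next. The characteristic polynomial is their product, (x^2 + 4x - 2)^2.

The rational canonical form is the block-diagonal matrix of companion matrices C(f_i):
R = [[0, 0, 0, -4], [1, 0, 0, 16], [0, 1, 0, -12], [0, 0, 1, -8]].

Note the characteristic polynomial does not split into linear factors over ℚ, so A has no Jordan form over ℚ; the rational canonical form exists over any field.

R = [[0, 0, 0, -4], [1, 0, 0, 16], [0, 1, 0, -12], [0, 0, 1, -8]]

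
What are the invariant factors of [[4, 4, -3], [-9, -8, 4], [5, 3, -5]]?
The Jordan structure of A has elementary divisors (x + 3)^3. Arranging the block sizes at each eigenvalue in decreasing order and taking row products gives the invariant factors.

Invariant factors (smallest first, each dividing the next): (x + 3)^3.

Check: the last factor (x + 3)^3 is the minimal polynomial, and the product (x + 3)^3 is the characteristic polynomial.

(x + 3)^3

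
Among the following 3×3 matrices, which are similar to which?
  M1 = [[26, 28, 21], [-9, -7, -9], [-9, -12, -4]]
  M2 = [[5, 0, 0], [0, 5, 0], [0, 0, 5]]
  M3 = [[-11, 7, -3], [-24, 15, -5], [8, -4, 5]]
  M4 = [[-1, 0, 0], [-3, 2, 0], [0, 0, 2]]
4 classes: {M1}, {M2}, {M3}, {M4}

Characteristic polynomials: χ_{M1} = (x - 5)^3, χ_{M2} = (x - 5)^3, χ_{M3} = (x - 3)^3, χ_{M4} = (x - 2)^2(x + 1).

{M1}: invariant factors x - 5, (x - 5)^2.

{M2}: invariant factors x - 5, x - 5, x - 5.

{M3}: invariant factors (x - 3)^3.

{M4}: invariant factors x - 2, (x - 2)(x + 1).

Matrices are similar if and only if their invariant-factor lists agree; the partition into similarity classes is {M1}, {M2}, {M3}, {M4}.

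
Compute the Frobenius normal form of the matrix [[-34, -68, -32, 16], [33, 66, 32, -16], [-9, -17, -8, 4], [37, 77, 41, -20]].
R = [[0, 0, 0, -16], [1, 0, 0, -16], [0, 1, 0, 4], [0, 0, 1, 4]]

The invariant factors of A (the non-unit diagonal entries of the Smith normal form of xI - A over ℚ[x]) are (x^2 - 2x - 4)^2, each dividing the next. The characteristic polynomial is their product, (x^2 - 2x - 4)^2.

The rational canonical form is the block-diagonal matrix of companion matrices C(f_i):
R = [[0, 0, 0, -16], [1, 0, 0, -16], [0, 1, 0, 4], [0, 0, 1, 4]].

Note the characteristic polynomial does not split into linear factors over ℚ, so A has no Jordan form over ℚ; the rational canonical form exists over any field.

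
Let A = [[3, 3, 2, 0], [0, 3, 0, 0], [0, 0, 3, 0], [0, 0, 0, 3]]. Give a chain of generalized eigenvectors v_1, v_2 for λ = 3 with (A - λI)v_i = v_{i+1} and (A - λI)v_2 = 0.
We seek v_1 ∈ ker((A - 3I)^2) \ ker(A - 3I), then set v_{i+1} = (A - 3I) v_i.

One such chain is v_1 = [[0, 5, -7, 0]]^T, v_2 = [[1, 0, 0, 0]]^T. Check: (A - 3I) v_2 = [[0, 0, 0, 0]]^T = 0.

v_1 = [[0, 5, -7, 0]]^T, v_2 = [[1, 0, 0, 0]]^T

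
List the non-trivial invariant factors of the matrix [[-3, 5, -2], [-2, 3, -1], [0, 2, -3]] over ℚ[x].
The Jordan structure of A has elementary divisors (x + 1)^3. Arranging the block sizes at each eigenvalue in decreasing order and taking row products gives the invariant factors.

Invariant factors (smallest first, each dividing the next): (x + 1)^3.

Check: the last factor (x + 1)^3 is the minimal polynomial, and the product (x + 1)^3 is the characteristic polynomial.

(x + 1)^3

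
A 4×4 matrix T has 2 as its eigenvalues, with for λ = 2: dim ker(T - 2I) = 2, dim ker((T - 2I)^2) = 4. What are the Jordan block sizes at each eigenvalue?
Jordan blocks: (2, 2), (2, 2)

λ = 2: successive nullity increments [2, 2] count blocks of size ≥ k; block sizes are [2, 2].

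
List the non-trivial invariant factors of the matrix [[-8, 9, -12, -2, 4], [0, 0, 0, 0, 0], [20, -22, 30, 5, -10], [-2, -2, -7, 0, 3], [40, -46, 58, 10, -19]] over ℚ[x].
The Jordan structure of A has elementary divisors x^2, (x - 1)^3. Arranging the block sizes at each eigenvalue in decreasing order and taking row products gives the invariant factors.

Invariant factors (smallest first, each dividing the next): x^2(x - 1)^3.

Check: the last factor x^2(x - 1)^3 is the minimal polynomial, and the product x^2(x - 1)^3 is the characteristic polynomial.

x^2(x - 1)^3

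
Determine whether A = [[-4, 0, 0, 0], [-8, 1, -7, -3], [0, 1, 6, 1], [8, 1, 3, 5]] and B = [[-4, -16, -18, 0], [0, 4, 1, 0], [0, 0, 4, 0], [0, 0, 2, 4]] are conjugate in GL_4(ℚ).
Both have characteristic polynomial (x - 4)^3(x + 4), but the minimal polynomial of A is (x - 4)^3(x + 4) while the minimal polynomial of B is (x - 4)^2(x + 4). The minimal polynomial is a similarity invariant, so A and B are not similar.

No.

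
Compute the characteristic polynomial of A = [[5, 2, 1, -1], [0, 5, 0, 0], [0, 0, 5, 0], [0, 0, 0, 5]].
xI - A = [[x - 5, -2, -1, 1], [0, x - 5, 0, 0], [0, 0, x - 5, 0], [0, 0, 0, x - 5]].

Expanding det(xI - A) along the first row:
det(xI - A) = + (x - 5)·det([[x - 5, 0, 0], [0, x - 5, 0], [0, 0, x - 5]]) - (-2)·det([[0, 0, 0], [0, x - 5, 0], [0, 0, x - 5]]) + (-1)·det([[0, x - 5, 0], [0, 0, 0], [0, 0, x - 5]]) - (1)·det([[0, x - 5, 0], [0, 0, x - 5], [0, 0, 0]]).

Evaluating gives χ_A(x) = x^4 - 20x^3 + 150x^2 - 500x + 625 = (x - 5)^4.

χ_A(x) = (x - 5)^4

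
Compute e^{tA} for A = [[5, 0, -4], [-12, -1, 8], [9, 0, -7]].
A has Jordan form J = [[-1, 1, 0], [0, -1, 0], [0, 0, -1]] with A = PJP^{-1}, so e^{tA} = P e^{tJ} P^{-1}.

For a Jordan block J_k(λ), e^{tJ_k(λ)} = e^{λt} · (I + tN + t^2 N^2/2! + ... + t^{k-1} N^{k-1}/(k-1)!) where N is the nilpotent superdiagonal part.

Assembling the blocks and conjugating back gives the entries of e^{tA} as shown above.

e^{tA} = [[(6*t + 1)*e^{-t}, 0, -4*t*e^{-t}], [-12*t*e^{-t}, e^{-t}, 8*t*e^{-t}], [9*t*e^{-t}, 0, (1 - 6*t)*e^{-t}]]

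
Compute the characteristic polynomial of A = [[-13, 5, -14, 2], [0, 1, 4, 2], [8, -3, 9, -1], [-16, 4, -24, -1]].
χ_A(x) = (x + 1)^4

xI - A = [[x + 13, -5, 14, -2], [0, x - 1, -4, -2], [-8, 3, x - 9, 1], [16, -4, 24, x + 1]].

Expanding det(xI - A) along the first row:
det(xI - A) = + (x + 13)·det([[x - 1, -4, -2], [3, x - 9, 1], [-4, 24, x + 1]]) - (-5)·det([[0, -4, -2], [-8, x - 9, 1], [16, 24, x + 1]]) + (14)·det([[0, x - 1, -2], [-8, 3, 1], [16, -4, x + 1]]) - (-2)·det([[0, x - 1, -4], [-8, 3, x - 9], [16, -4, 24]]).

Evaluating gives χ_A(x) = x^4 + 4x^3 + 6x^2 + 4x + 1 = (x + 1)^4.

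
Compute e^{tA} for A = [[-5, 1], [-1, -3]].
e^{tA} = [[(1 - t)*e^{-4*t}, t*e^{-4*t}], [-t*e^{-4*t}, (t + 1)*e^{-4*t}]]

A has Jordan form J = [[-4, 1], [0, -4]] with A = PJP^{-1}, so e^{tA} = P e^{tJ} P^{-1}.

For a Jordan block J_k(λ), e^{tJ_k(λ)} = e^{λt} · (I + tN + t^2 N^2/2! + ... + t^{k-1} N^{k-1}/(k-1)!) where N is the nilpotent superdiagonal part.

Assembling the blocks and conjugating back gives the entries of e^{tA} as shown above.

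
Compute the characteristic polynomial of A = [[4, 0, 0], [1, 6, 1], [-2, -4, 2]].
xI - A = [[x - 4, 0, 0], [-1, x - 6, -1], [2, 4, x - 2]].

Expanding det(xI - A) along the first row:
det(xI - A) = + (x - 4)·det([[x - 6, -1], [4, x - 2]]) - (0)·det([[-1, -1], [2, x - 2]]) + (0)·det([[-1, x - 6], [2, 4]]).

Evaluating gives χ_A(x) = x^3 - 12x^2 + 48x - 64 = (x - 4)^3.

χ_A(x) = (x - 4)^3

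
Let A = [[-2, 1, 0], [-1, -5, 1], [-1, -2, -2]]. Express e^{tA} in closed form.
e^{tA} = [[(t + 1)*e^{-3*t}, t*(2 - t)*e^{-3*t}/2, t^2*e^{-3*t}/2], [-t*e^{-3*t}, (t^2 - 4*t + 2)*e^{-3*t}/2, t*(2 - t)*e^{-3*t}/2], [-t*e^{-3*t}, t*(t - 4)*e^{-3*t}/2, (-t^2/2 + t + 1)*e^{-3*t}]]

A has Jordan form J = [[-3, 1, 0], [0, -3, 1], [0, 0, -3]] with A = PJP^{-1}, so e^{tA} = P e^{tJ} P^{-1}.

For a Jordan block J_k(λ), e^{tJ_k(λ)} = e^{λt} · (I + tN + t^2 N^2/2! + ... + t^{k-1} N^{k-1}/(k-1)!) where N is the nilpotent superdiagonal part.

Assembling the blocks and conjugating back gives the entries of e^{tA} as shown above.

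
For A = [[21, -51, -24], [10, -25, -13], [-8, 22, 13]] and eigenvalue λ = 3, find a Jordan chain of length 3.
v_1 = [[-4, -2, 1]]^T, v_2 = [[6, 3, -2]]^T, v_3 = [[3, 2, -2]]^T

We seek v_1 ∈ ker((A - 3I)^3) \ ker((A - 3I)^2), then set v_{i+1} = (A - 3I) v_i.

One such chain is v_1 = [[-4, -2, 1]]^T, v_2 = [[6, 3, -2]]^T, v_3 = [[3, 2, -2]]^T. Check: (A - 3I) v_3 = [[0, 0, 0]]^T = 0.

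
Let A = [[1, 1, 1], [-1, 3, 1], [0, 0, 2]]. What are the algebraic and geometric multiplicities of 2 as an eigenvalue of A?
algebraic multiplicity 3, geometric multiplicity 2

The characteristic polynomial is (x - 2)^3, so the factor x - 2 appears with exponent 3: the algebraic multiplicity is 3.

rank(A - 2I) = 1, so the eigenspace has dimension 3 - 1 = 2: the geometric multiplicity is 2.

Since 2 < 3, A is not diagonalizable.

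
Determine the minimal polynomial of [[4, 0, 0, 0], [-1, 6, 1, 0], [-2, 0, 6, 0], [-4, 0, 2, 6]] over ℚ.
m_A(x) = (x - 6)^2(x - 4)

The characteristic polynomial factors as (x - 6)^3(x - 4). The minimal polynomial is ∏(x - λ)^{k_λ} where k_λ is the size of the largest Jordan block at λ.

For λ = 4: rank(A - 4I) = 3, and the largest Jordan block has size 1 (the smallest k with rank((A - 4I)^k) = rank((A - 4I)^(k+1))).
For λ = 6: rank(A - 6I) = 2, and the largest Jordan block has size 2 (the smallest k with rank((A - 6I)^k) = rank((A - 6I)^(k+1))).

So m_A(x) = (x - 6)^2(x - 4).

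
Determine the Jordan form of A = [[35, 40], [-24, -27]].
J = [[3, 0], [0, 5]]

The characteristic polynomial is det(xI - A) = (x - 5)(x - 3), so the eigenvalues are 3 (algebraic multiplicity 1), 5 (algebraic multiplicity 1).

For λ = 3: algebraic multiplicity 1 gives one 1×1 block.

For λ = 5: algebraic multiplicity 1 gives one 1×1 block.

Assembling the blocks gives the Jordan form J above.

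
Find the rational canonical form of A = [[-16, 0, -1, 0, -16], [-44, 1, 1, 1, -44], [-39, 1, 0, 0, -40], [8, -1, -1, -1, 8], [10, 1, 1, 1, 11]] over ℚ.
R = [[0, 0, 0, 0, -36], [1, 0, 0, 0, -60], [0, 1, 0, 0, -40], [0, 0, 1, 0, -20], [0, 0, 0, 1, -5]]

The invariant factors of A (the non-unit diagonal entries of the Smith normal form of xI - A over ℚ[x]) are (x + 1)(x^2 + 2x + 6)^2, each dividing the next. The characteristic polynomial is their product, (x + 1)(x^2 + 2x + 6)^2.

The rational canonical form is the block-diagonal matrix of companion matrices C(f_i):
R = [[0, 0, 0, 0, -36], [1, 0, 0, 0, -60], [0, 1, 0, 0, -40], [0, 0, 1, 0, -20], [0, 0, 0, 1, -5]].

Note the characteristic polynomial does not split into linear factors over ℚ, so A has no Jordan form over ℚ; the rational canonical form exists over any field.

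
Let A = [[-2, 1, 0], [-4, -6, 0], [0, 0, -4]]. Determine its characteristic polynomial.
χ_A(x) = (x + 4)^3

xI - A = [[x + 2, -1, 0], [4, x + 6, 0], [0, 0, x + 4]].

Expanding det(xI - A) along the first row:
det(xI - A) = + (x + 2)·det([[x + 6, 0], [0, x + 4]]) - (-1)·det([[4, 0], [0, x + 4]]) + (0)·det([[4, x + 6], [0, 0]]).

Evaluating gives χ_A(x) = x^3 + 12x^2 + 48x + 64 = (x + 4)^3.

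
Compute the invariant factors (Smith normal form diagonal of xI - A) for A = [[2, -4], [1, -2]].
The Jordan structure of A has elementary divisors x^2. Arranging the block sizes at each eigenvalue in decreasing order and taking row products gives the invariant factors.

Invariant factors (smallest first, each dividing the next): x^2.

Check: the last factor x^2 is the minimal polynomial, and the product x^2 is the characteristic polynomial.

x^2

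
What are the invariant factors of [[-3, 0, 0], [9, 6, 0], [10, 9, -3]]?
(x - 6)(x + 3)^2

The Jordan structure of A has elementary divisors (x + 3)^2, (x - 6). Arranging the block sizes at each eigenvalue in decreasing order and taking row products gives the invariant factors.

Invariant factors (smallest first, each dividing the next): (x - 6)(x + 3)^2.

Check: the last factor (x - 6)(x + 3)^2 is the minimal polynomial, and the product (x - 6)(x + 3)^2 is the characteristic polynomial.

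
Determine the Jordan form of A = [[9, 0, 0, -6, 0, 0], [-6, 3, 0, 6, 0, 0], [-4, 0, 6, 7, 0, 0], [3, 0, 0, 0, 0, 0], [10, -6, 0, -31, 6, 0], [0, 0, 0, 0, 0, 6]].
The characteristic polynomial is det(xI - A) = (x - 6)^4(x - 3)^2, so the eigenvalues are 3 (algebraic multiplicity 2), 6 (algebraic multiplicity 4).

For λ = 3: rank(A - 3I) = 4. The eigenspace has dimension 6 - 4 = 2, so there are 2 Jordan blocks; the rank sequence gives block sizes [1, 1].

For λ = 6: rank(A - 6I) = 3, rank((A - 6I)^2) = 2. The eigenspace has dimension 6 - 3 = 3, so there are 3 Jordan blocks; the rank sequence gives block sizes [2, 1, 1].

Assembling the blocks gives the Jordan form J above.

J = [[3, 0, 0, 0, 0, 0], [0, 3, 0, 0, 0, 0], [0, 0, 6, 1, 0, 0], [0, 0, 0, 6, 0, 0], [0, 0, 0, 0, 6, 0], [0, 0, 0, 0, 0, 6]]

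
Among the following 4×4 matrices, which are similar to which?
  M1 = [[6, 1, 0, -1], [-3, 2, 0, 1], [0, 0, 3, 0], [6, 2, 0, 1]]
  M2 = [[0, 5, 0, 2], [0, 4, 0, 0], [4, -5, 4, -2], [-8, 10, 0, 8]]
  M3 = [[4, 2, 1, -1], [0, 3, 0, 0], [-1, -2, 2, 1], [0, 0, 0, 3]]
Characteristic polynomials: χ_{M1} = (x - 3)^4, χ_{M2} = (x - 4)^4, χ_{M3} = (x - 3)^4.

{M1, M3}: invariant factors x - 3, x - 3, (x - 3)^2.

{M2}: invariant factors x - 4, x - 4, (x - 4)^2.

Matrices are similar if and only if their invariant-factor lists agree; the partition into similarity classes is {M1, M3}, {M2}.

2 classes: {M1, M3}, {M2}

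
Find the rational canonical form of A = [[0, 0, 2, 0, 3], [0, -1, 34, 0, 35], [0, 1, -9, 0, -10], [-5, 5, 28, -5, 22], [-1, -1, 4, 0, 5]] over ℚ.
The invariant factors of A (the non-unit diagonal entries of the Smith normal form of xI - A over ℚ[x]) are x + 5, (x + 5)(x^3 + 3x - 5), each dividing the next. The characteristic polynomial is their product, (x + 5)^2(x^3 + 3x - 5).

The rational canonical form is the block-diagonal matrix of companion matrices C(f_i):
R = [[-5, 0, 0, 0, 0], [0, 0, 0, 0, 25], [0, 1, 0, 0, -10], [0, 0, 1, 0, -3], [0, 0, 0, 1, -5]].

Note the characteristic polynomial does not split into linear factors over ℚ, so A has no Jordan form over ℚ; the rational canonical form exists over any field.

R = [[-5, 0, 0, 0, 0], [0, 0, 0, 0, 25], [0, 1, 0, 0, -10], [0, 0, 1, 0, -3], [0, 0, 0, 1, -5]]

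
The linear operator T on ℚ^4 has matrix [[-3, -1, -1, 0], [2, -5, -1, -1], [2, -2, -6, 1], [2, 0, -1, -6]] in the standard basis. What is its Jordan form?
The characteristic polynomial is det(xI - A) = (x + 5)^4, so the eigenvalues are -5 (algebraic multiplicity 4).

For λ = -5: rank(A + 5I) = 2, rank((A + 5I)^2) = 0. The eigenspace has dimension 4 - 2 = 2, so there are 2 Jordan blocks; the rank sequence gives block sizes [2, 2].

Assembling the blocks gives the Jordan form J above.

J = [[-5, 1, 0, 0], [0, -5, 0, 0], [0, 0, -5, 1], [0, 0, 0, -5]]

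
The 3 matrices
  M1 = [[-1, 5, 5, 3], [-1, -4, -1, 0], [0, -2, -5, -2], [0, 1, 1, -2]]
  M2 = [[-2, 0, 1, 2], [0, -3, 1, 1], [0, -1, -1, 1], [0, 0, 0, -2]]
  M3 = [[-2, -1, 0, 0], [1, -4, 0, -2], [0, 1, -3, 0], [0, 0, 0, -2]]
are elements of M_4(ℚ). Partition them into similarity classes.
Characteristic polynomials: χ_{M1} = (x + 3)^4, χ_{M2} = (x + 2)^4, χ_{M3} = (x + 2)(x + 3)^3.

{M1}: invariant factors x + 3, (x + 3)^3.

{M2}: invariant factors x + 2, (x + 2)^3.

{M3}: invariant factors (x + 2)(x + 3)^3.

Matrices are similar if and only if their invariant-factor lists agree; the partition into similarity classes is {M1}, {M2}, {M3}.

3 classes: {M1}, {M2}, {M3}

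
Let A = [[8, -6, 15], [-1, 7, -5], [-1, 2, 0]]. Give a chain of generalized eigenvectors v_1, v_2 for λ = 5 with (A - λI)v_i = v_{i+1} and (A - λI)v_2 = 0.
We seek v_1 ∈ ker((A - 5I)^2) \ ker(A - 5I), then set v_{i+1} = (A - 5I) v_i.

One such chain is v_1 = [[-1, 4, 2]]^T, v_2 = [[3, -1, -1]]^T. Check: (A - 5I) v_2 = [[0, 0, 0]]^T = 0.

v_1 = [[-1, 4, 2]]^T, v_2 = [[3, -1, -1]]^T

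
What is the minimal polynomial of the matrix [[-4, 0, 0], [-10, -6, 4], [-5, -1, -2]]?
m_A(x) = (x + 4)^2

The characteristic polynomial factors as (x + 4)^3. The minimal polynomial is ∏(x - λ)^{k_λ} where k_λ is the size of the largest Jordan block at λ.

For λ = -4: rank(A + 4I) = 1, and the largest Jordan block has size 2 (the smallest k with rank((A + 4I)^k) = rank((A + 4I)^(k+1))).

So m_A(x) = (x + 4)^2.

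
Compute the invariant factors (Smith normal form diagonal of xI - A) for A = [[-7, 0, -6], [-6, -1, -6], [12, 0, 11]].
x + 1, (x - 5)(x + 1)

The Jordan structure of A has elementary divisors (x + 1), (x + 1), (x - 5). Arranging the block sizes at each eigenvalue in decreasing order and taking row products gives the invariant factors.

Invariant factors (smallest first, each dividing the next): x + 1, (x - 5)(x + 1).

Check: the last factor (x - 5)(x + 1) is the minimal polynomial, and the product (x - 5)(x + 1)^2 is the characteristic polynomial.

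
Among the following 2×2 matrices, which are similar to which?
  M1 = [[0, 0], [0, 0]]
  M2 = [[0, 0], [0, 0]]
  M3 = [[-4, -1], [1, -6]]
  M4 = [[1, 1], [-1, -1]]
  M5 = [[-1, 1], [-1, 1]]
Characteristic polynomials: χ_{M1} = x^2, χ_{M2} = x^2, χ_{M3} = (x + 5)^2, χ_{M4} = x^2, χ_{M5} = x^2.

{M1, M2}: invariant factors x, x.

{M3}: invariant factors (x + 5)^2.

{M4, M5}: invariant factors x^2.

Matrices are similar if and only if their invariant-factor lists agree; the partition into similarity classes is {M1, M2}, {M3}, {M4, M5}.

3 classes: {M1, M2}, {M3}, {M4, M5}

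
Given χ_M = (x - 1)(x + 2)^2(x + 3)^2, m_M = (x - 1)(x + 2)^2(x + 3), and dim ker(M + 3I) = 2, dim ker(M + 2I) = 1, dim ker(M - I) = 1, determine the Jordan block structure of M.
λ = -3: algebraic multiplicity 2 (exponent in χ_M), largest block size 1 (exponent in m_M), 2 blocks (geometric multiplicity). These force block sizes [1, 1].
λ = -2: algebraic multiplicity 2 (exponent in χ_M), largest block size 2 (exponent in m_M), 1 block (geometric multiplicity). This forces block sizes [2].
λ = 1: algebraic multiplicity 1 (exponent in χ_M), largest block size 1 (exponent in m_M), 1 block (geometric multiplicity). This forces block sizes [1].

Jordan blocks: (-3, 1), (-3, 1), (-2, 2), (1, 1)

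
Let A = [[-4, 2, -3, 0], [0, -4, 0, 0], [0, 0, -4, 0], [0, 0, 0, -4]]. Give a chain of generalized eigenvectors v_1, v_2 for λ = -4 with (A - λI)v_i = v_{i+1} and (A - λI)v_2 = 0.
We seek v_1 ∈ ker((A + 4I)^2) \ ker(A + 4I), then set v_{i+1} = (A + 4I) v_i.

One such chain is v_1 = [[0, 2, 1, 0]]^T, v_2 = [[1, 0, 0, 0]]^T. Check: (A + 4I) v_2 = [[0, 0, 0, 0]]^T = 0.

v_1 = [[0, 2, 1, 0]]^T, v_2 = [[1, 0, 0, 0]]^T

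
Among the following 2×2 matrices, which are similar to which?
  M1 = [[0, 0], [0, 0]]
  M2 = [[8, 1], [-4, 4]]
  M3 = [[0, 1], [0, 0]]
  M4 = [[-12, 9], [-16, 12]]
Characteristic polynomials: χ_{M1} = x^2, χ_{M2} = (x - 6)^2, χ_{M3} = x^2, χ_{M4} = x^2.

{M1}: invariant factors x, x.

{M2}: invariant factors (x - 6)^2.

{M3, M4}: invariant factors x^2.

Matrices are similar if and only if their invariant-factor lists agree; the partition into similarity classes is {M1}, {M2}, {M3, M4}.

3 classes: {M1}, {M2}, {M3, M4}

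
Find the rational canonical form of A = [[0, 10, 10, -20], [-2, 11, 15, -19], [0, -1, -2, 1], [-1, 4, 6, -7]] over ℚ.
The invariant factors of A (the non-unit diagonal entries of the Smith normal form of xI - A over ℚ[x]) are (x - 2)(x^3 - 5), each dividing the next. The characteristic polynomial is their product, (x - 2)(x^3 - 5).

The rational canonical form is the block-diagonal matrix of companion matrices C(f_i):
R = [[0, 0, 0, -10], [1, 0, 0, 5], [0, 1, 0, 0], [0, 0, 1, 2]].

Note the characteristic polynomial does not split into linear factors over ℚ, so A has no Jordan form over ℚ; the rational canonical form exists over any field.

R = [[0, 0, 0, -10], [1, 0, 0, 5], [0, 1, 0, 0], [0, 0, 1, 2]]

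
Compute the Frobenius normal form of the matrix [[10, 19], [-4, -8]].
The invariant factors of A (the non-unit diagonal entries of the Smith normal form of xI - A over ℚ[x]) are x^2 - 2x - 4, each dividing the next. The characteristic polynomial is their product, x^2 - 2x - 4.

The rational canonical form is the block-diagonal matrix of companion matrices C(f_i):
R = [[0, 4], [1, 2]].

Note the characteristic polynomial does not split into linear factors over ℚ, so A has no Jordan form over ℚ; the rational canonical form exists over any field.

R = [[0, 4], [1, 2]]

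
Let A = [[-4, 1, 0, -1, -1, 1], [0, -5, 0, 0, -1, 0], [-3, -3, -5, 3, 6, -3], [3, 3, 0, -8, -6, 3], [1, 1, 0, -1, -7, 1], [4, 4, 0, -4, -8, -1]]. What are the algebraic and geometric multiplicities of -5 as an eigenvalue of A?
algebraic multiplicity 6, geometric multiplicity 4

The characteristic polynomial is (x + 5)^6, so the factor x + 5 appears with exponent 6: the algebraic multiplicity is 6.

rank(A + 5I) = 2, so the eigenspace has dimension 6 - 2 = 4: the geometric multiplicity is 4.

Since 4 < 6, A is not diagonalizable.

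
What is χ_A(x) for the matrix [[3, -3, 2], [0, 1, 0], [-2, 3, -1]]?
χ_A(x) = (x - 1)^3

xI - A = [[x - 3, 3, -2], [0, x - 1, 0], [2, -3, x + 1]].

Expanding det(xI - A) along the first row:
det(xI - A) = + (x - 3)·det([[x - 1, 0], [-3, x + 1]]) - (3)·det([[0, 0], [2, x + 1]]) + (-2)·det([[0, x - 1], [2, -3]]).

Evaluating gives χ_A(x) = x^3 - 3x^2 + 3x - 1 = (x - 1)^3.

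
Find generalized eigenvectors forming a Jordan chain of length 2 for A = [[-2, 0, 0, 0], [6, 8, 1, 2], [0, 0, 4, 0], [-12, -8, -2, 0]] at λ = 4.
v_1 = [[0, 0, 3, -1]]^T, v_2 = [[0, 1, 0, -2]]^T

We seek v_1 ∈ ker((A - 4I)^2) \ ker(A - 4I), then set v_{i+1} = (A - 4I) v_i.

One such chain is v_1 = [[0, 0, 3, -1]]^T, v_2 = [[0, 1, 0, -2]]^T. Check: (A - 4I) v_2 = [[0, 0, 0, 0]]^T = 0.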